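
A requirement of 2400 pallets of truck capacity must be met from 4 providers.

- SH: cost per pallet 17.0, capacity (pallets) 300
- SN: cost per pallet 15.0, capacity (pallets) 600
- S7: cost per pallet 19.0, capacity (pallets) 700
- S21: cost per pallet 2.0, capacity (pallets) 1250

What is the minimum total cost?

21350

Cheapest first:
Take 1250 from S21 at 2.0 — need 1150 more.
SN at 15.0: take all 600 pallets — 550 still needed.
SH at 17.0: take all 300 pallets — 250 still needed.
S7 (19.0): take the remaining 250 — done.
Cost = 1250×2.0 + 600×15.0 + 300×17.0 + 250×19.0 = 21350.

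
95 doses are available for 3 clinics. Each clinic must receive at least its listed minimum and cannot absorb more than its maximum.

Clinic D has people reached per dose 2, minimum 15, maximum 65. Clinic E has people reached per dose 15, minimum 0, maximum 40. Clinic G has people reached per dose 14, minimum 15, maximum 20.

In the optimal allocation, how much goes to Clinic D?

35

Meeting every minimum uses 15+0+15 = 30 doses, leaving 65.
Order the clinics by people reached per dose: Clinic E 15 > Clinic G 14 > Clinic D 2.
Clinic E: +40 to 40 (cap) — 25 left.
Clinic G: +5 to 20 (cap) — 20 left.
Only 20 left; Clinic D takes them to reach 35.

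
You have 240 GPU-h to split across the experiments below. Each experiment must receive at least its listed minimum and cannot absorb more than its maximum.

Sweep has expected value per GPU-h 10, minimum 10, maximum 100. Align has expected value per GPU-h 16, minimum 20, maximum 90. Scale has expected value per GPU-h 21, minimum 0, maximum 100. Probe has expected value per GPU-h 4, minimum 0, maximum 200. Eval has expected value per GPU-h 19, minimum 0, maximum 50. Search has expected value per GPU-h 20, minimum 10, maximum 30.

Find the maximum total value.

4550

Meeting every minimum uses 10+20+0+0+0+10 = 40 GPU-h, leaving 200.
Order the experiments by expected value per GPU-h: Scale 21 > Search 20 > Eval 19 > Align 16 > Sweep 10 > Probe 4.
Scale: +100 to 100 (cap) — 100 left.
Search takes 20 more to reach its cap of 30 — 80 left.
Eval: +50 to 50 (cap) — 30 left.
Align has room for 70 more but only 30 remain, so it gets 50.
Total = 10×10 + 16×50 + 21×100 + 19×50 + 20×30 = 4550.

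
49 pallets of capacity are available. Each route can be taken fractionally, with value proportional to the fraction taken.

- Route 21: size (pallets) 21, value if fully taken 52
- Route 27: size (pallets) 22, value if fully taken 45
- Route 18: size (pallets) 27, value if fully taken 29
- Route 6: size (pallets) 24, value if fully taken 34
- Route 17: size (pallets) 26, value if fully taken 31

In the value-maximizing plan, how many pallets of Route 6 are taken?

Rank by value-to-size ratio: Route 21 52/21≈2.48, Route 27 45/22≈2.05, Route 6 34/24≈1.42, Route 17 31/26≈1.19, Route 18 29/27≈1.07.
All 21 pallets of Route 21 fit (value 52) — 28 remain.
Take all of Route 27 (22 pallets, value 45) — 6 pallets left.
Only 6 pallets remain; take 6/24 of Route 6 for value 34×6/24 = 8.5.

6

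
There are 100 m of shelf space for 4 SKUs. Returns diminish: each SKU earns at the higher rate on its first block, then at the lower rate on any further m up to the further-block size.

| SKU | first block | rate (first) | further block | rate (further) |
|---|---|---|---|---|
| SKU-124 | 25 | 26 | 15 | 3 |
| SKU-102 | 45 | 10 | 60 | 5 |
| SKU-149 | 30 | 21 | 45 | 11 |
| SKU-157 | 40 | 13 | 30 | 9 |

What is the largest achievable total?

Order all 8 blocks by rate: SKU-124/tier1 26 > SKU-149/tier1 21 > SKU-157/tier1 13 > SKU-149/tier2 11 > SKU-102/tier1 10 > SKU-157/tier2 9 > SKU-102/tier2 5 > SKU-124/tier2 3.
SKU-124/tier1 (26): +25 ; 75 left.
SKU-149 tier1 at 21: fill all 30 ; 45 left.
Fill SKU-157 tier1 block (40 at 13) ; 5 left.
SKU-149 tier2 at 11: only 5 left, fill 5.
Total = 26×25 + 21×30 + 13×40 + 11×5 = 1855.

1855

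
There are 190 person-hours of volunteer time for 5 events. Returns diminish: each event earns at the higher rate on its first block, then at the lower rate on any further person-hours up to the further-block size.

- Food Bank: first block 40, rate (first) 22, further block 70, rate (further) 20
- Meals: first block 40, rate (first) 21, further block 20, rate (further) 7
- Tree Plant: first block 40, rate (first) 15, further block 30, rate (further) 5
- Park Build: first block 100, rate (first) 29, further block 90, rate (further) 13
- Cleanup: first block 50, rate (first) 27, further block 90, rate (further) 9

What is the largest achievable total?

Order all 10 blocks by rate: Park Build/tier1 29 > Cleanup/tier1 27 > Food Bank/tier1 22 > Meals/tier1 21 > Food Bank/tier2 20 > Tree Plant/tier1 15 > Park Build/tier2 13 > Cleanup/tier2 9 > Meals/tier2 7 > Tree Plant/tier2 5.
Fill Park Build tier1 block (100 at 29) — 90 left.
Cleanup tier1 at 27: fill all 50 — 40 left.
Food Bank/tier1 (22): +40 — 0 left.
Total = 29×100 + 27×50 + 22×40 = 5130.

5130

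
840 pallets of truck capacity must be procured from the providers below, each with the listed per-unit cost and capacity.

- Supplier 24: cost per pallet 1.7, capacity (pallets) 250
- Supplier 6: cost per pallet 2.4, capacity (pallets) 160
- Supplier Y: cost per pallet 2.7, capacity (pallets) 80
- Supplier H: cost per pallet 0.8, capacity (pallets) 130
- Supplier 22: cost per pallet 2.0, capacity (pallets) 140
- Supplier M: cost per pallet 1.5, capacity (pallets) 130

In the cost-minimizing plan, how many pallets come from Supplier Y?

Cheapest first:
Take 130 from Supplier H at 0.8 ; need 710 more.
Supplier M at 1.5: take all 130 pallets ; 580 still needed.
Supplier 24 at 1.7: take all 250 pallets ; 330 still needed.
Supplier 22 at 2.0: take all 140 pallets ; 190 still needed.
Supplier 6 (2.4): use full 160 ; 30 pallets to go.
Take 30 from Supplier Y at 2.7 to finish.

30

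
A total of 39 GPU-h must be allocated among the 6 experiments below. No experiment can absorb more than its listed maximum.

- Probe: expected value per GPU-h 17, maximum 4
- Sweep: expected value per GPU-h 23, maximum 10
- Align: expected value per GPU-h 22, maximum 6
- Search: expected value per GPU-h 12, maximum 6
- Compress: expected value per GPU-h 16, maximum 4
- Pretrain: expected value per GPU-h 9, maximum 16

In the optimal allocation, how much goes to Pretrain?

Order the experiments by expected value per GPU-h: Sweep 23 > Align 22 > Probe 17 > Compress 16 > Search 12 > Pretrain 9.
Sweep takes 10 to reach its cap of 10 ; 29 left.
Give Align 6 to hit its cap of 6 ; 23 left.
Probe takes 4 to reach its cap of 4 ; 19 left.
Compress: +4 to 4 (cap) ; 15 left.
Search: +6 to 6 (cap) ; 9 left.
Pretrain: +9 (room for 16) → 9. Pool exhausted.

9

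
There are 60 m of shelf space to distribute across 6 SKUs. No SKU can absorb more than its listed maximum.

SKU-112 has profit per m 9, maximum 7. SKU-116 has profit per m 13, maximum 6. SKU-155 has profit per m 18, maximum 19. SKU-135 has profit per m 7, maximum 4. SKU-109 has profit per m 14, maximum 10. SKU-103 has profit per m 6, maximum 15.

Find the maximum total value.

735

Order the SKUs by profit per m: SKU-155 18 > SKU-109 14 > SKU-116 13 > SKU-112 9 > SKU-135 7 > SKU-103 6.
SKU-155 takes 19 to reach its cap of 19 ; 41 left.
Give SKU-109 10 to hit its cap of 10 ; 31 left.
Give SKU-116 6 to hit its cap of 6 ; 25 left.
Give SKU-112 7 to hit its cap of 7 ; 18 left.
SKU-135: +4 to 4 (cap) ; 14 left.
Only 14 left; SKU-103 takes them to reach 14.
Total = 9×7 + 13×6 + 18×19 + 7×4 + 14×10 + 6×14 = 735.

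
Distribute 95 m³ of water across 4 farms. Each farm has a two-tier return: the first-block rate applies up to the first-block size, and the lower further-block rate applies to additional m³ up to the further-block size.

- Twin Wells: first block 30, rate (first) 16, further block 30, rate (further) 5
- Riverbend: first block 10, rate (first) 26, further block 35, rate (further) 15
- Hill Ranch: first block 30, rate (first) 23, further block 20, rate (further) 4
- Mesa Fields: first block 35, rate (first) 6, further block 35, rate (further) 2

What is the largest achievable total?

Order all 8 blocks by rate: Riverbend/first 26 > Hill Ranch/first 23 > Twin Wells/first 16 > Riverbend/second 15 > Mesa Fields/first 6 > Twin Wells/second 5 > Hill Ranch/second 4 > Mesa Fields/second 2.
Riverbend first at 26: fill all 10 — 85 left.
Fill Hill Ranch first block (30 at 23) — 55 left.
Twin Wells/first (16): +30 — 25 left.
25 remain; put them into Riverbend second at 15.
Total = 26×10 + 23×30 + 16×30 + 15×25 = 1805.

1805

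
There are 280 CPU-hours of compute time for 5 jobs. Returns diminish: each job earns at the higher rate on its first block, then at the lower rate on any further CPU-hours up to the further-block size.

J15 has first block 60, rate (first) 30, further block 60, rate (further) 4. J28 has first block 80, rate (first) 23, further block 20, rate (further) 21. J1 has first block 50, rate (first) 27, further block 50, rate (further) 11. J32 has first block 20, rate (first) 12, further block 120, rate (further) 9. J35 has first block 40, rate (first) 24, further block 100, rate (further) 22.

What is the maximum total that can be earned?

Rank every tier by rate: J15/first 30 > J1/first 27 > J35/first 24 > J28/first 23 > J35/second 22 > J28/second 21 > J32/first 12 > J1/second 11 > J32/second 9 > J15/second 4.
J15/first (30): +60 → 220 left.
Fill J1 first block (50 at 27) → 170 left.
J35/first (24): +40 → 130 left.
J28/first (23): +80 → 50 left.
J35/second: +50 of 100 at 22; pool empty.
Total = 30×60 + 27×50 + 24×40 + 23×80 + 22×50 = 7050.

7050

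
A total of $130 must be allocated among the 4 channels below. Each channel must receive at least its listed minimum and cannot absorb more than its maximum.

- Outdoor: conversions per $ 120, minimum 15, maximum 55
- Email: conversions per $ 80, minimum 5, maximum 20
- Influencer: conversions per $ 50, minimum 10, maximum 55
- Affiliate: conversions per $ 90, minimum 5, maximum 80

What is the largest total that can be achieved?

Meeting every minimum uses 15+5+10+5 = 35 $, leaving 95.
Highest conversions per $ first: Outdoor 120 > Affiliate 90 > Email 80 > Influencer 50.
Give Outdoor 40 more to hit its cap of 55 — 55 left.
Affiliate: +55 (room for 75) → 60. Pool exhausted.
Total = 120×55 + 80×5 + 50×10 + 90×60 = 12900.

12900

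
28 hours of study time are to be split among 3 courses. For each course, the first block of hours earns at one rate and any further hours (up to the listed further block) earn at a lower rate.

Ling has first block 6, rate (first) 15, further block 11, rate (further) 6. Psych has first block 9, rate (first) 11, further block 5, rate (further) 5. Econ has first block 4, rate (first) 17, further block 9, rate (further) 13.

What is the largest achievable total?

Order all 6 blocks by rate: Econ/first 17 > Ling/first 15 > Econ/second 13 > Psych/first 11 > Ling/second 6 > Psych/second 5.
Econ first at 17: fill all 4 ; 24 left.
Fill Ling first block (6 at 15) ; 18 left.
Econ second at 13: fill all 9 ; 9 left.
Psych/first (11): +9 ; 0 left.
Total = 17×4 + 15×6 + 13×9 + 11×9 = 374.

374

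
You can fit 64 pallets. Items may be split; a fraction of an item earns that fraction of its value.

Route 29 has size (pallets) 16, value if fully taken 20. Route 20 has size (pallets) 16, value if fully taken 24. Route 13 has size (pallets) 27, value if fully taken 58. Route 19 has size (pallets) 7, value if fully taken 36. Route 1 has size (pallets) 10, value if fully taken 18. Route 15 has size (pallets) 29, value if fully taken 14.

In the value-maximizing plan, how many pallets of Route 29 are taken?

Best value per unit of size first: Route 19 36/7≈5.14, Route 13 58/27≈2.15, Route 1 18/10≈1.8, Route 20 24/16≈1.5, Route 29 20/16≈1.25, Route 15 14/29≈0.483.
Take all of Route 19 (7 pallets, value 36) ; 57 pallets left.
Take all of Route 13 (27 pallets, value 58) ; 30 pallets left.
Take all of Route 1 (10 pallets, value 18) ; 20 pallets left.
Route 20: take in full, 16 pallets for value 24 ; 4 left.
Only 4 pallets remain; take 4/16 of Route 29 for value 20×4/16 = 5.

4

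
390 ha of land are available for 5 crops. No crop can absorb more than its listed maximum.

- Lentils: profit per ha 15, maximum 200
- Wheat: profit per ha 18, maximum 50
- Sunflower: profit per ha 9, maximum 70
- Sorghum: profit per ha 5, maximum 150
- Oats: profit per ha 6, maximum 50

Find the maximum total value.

4930

Rank by profit per ha: Wheat 18 > Lentils 15 > Sunflower 9 > Oats 6 > Sorghum 5.
Wheat: +50 to 50 (cap) — 340 left.
Give Lentils 200 to hit its cap of 200 — 140 left.
Sunflower takes 70 to reach its cap of 70 — 70 left.
Oats: +50 to 50 (cap) — 20 left.
Sorghum has room for 150 but only 20 remain, so it gets 20.
Total = 15×200 + 18×50 + 9×70 + 5×20 + 6×50 = 4930.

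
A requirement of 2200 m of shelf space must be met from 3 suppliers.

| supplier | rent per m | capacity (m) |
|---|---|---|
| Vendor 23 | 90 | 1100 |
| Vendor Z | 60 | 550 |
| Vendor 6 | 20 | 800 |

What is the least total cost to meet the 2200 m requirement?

125500

Cheapest first:
Vendor 6 at 20: take all 800 m — 1400 still needed.
Vendor Z (60): use full 550 — 850 m to go.
Vendor 23 at 90: take 850 of its 1100 — requirement met.
Cost = 800×20 + 550×60 + 850×90 = 125500.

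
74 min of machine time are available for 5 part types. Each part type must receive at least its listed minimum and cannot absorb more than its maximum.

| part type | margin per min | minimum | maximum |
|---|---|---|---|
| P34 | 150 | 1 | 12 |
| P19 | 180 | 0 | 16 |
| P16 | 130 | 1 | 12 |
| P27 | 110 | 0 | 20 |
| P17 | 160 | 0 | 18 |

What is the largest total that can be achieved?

Meeting every minimum uses 1+0+1+0+0 = 2 min, leaving 72.
Order the part types by margin per min: P19 180 > P17 160 > P34 150 > P16 130 > P27 110.
P19 takes 16 more to reach its cap of 16 → 56 left.
Give P17 18 more to hit its cap of 18 → 38 left.
P34 takes 11 more to reach its cap of 12 → 27 left.
P16 takes 11 more to reach its cap of 12 → 16 left.
P27: +16 (room for 20) → 16. Pool exhausted.
Total = 150×12 + 180×16 + 130×12 + 110×16 + 160×18 = 10880.

10880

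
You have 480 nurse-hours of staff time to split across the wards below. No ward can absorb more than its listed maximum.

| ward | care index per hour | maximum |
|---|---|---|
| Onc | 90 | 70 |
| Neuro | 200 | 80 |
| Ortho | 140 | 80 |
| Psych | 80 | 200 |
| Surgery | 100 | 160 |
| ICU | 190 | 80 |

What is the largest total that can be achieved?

65500

Rank by care index per hour: Neuro 200 > ICU 190 > Ortho 140 > Surgery 100 > Onc 90 > Psych 80.
Give Neuro 80 to hit its cap of 80 — 400 left.
Give ICU 80 to hit its cap of 80 — 320 left.
Ortho takes 80 to reach its cap of 80 — 240 left.
Surgery: +160 to 160 (cap) — 80 left.
Give Onc 70 to hit its cap of 70 — 10 left.
Psych: +10 (room for 200) → 10. Pool exhausted.
Total = 90×70 + 200×80 + 140×80 + 80×10 + 100×160 + 190×80 = 65500.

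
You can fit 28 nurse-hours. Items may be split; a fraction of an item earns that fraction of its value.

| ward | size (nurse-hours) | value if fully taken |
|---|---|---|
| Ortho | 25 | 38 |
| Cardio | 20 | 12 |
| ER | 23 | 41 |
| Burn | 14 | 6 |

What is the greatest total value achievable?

48.6

Sort by value density: ER 41/23≈1.78, Ortho 38/25≈1.52, Cardio 12/20≈0.6, Burn 6/14≈0.429.
Take all of ER (23 nurse-hours, value 41) ; 5 nurse-hours left.
Only 5 nurse-hours remain; take 5/25 of Ortho for value 38×5/25 = 7.6.
Total value = 48.6.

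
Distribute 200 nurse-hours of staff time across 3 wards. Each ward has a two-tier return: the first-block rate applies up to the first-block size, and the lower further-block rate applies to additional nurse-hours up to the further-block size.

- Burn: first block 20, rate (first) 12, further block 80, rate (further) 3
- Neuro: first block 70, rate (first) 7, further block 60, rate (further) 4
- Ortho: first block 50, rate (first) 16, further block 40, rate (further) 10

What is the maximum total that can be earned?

Rank every tier by rate: Ortho/first 16 > Burn/first 12 > Ortho/second 10 > Neuro/first 7 > Neuro/second 4 > Burn/second 3.
Ortho first at 16: fill all 50 → 150 left.
Fill Burn first block (20 at 12) → 130 left.
Fill Ortho second block (40 at 10) → 90 left.
Fill Neuro first block (70 at 7) → 20 left.
Neuro second at 4: only 20 left, fill 20.
Total = 16×50 + 12×20 + 10×40 + 7×70 + 4×20 = 2010.

2010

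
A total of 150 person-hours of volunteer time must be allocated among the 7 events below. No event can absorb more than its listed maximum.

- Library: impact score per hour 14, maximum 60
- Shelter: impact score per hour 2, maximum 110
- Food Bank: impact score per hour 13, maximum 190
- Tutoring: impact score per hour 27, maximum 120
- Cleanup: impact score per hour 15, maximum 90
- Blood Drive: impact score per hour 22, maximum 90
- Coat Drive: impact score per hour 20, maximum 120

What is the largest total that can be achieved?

Rank by impact score per hour: Tutoring 27 > Blood Drive 22 > Coat Drive 20 > Cleanup 15 > Library 14 > Food Bank 13 > Shelter 2.
Tutoring takes 120 to reach its cap of 120 → 30 left.
Only 30 left; Blood Drive takes them to reach 30.
Total = 27×120 + 22×30 = 3900.

3900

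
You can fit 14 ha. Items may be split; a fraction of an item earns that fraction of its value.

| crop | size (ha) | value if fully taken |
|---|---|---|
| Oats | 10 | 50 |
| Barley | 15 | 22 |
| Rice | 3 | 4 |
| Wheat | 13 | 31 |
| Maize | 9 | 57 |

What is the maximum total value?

Best value per unit of size first: Maize 57/9≈6.33, Oats 50/10≈5, Wheat 31/13≈2.38, Barley 22/15≈1.47, Rice 4/3≈1.33.
Take all of Maize (9 ha, value 57) → 5 ha left.
Fill the last 5 ha with part of Oats: 5/10 of it earns 25.
Total value = 82.

82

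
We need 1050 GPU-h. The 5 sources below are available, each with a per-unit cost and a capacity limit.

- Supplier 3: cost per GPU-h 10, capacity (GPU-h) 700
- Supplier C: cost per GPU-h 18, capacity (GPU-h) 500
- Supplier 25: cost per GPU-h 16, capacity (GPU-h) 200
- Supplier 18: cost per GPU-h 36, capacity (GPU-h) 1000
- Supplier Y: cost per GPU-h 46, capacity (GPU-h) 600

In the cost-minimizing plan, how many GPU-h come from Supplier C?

150

Fill from the cheapest source first.
Take 700 from Supplier 3 at 10 ; need 350 more.
Take 200 from Supplier 25 at 16 ; need 150 more.
Supplier C at 18: take 150 of its 500 ; requirement met.
Supplier 18, Supplier Y: unused.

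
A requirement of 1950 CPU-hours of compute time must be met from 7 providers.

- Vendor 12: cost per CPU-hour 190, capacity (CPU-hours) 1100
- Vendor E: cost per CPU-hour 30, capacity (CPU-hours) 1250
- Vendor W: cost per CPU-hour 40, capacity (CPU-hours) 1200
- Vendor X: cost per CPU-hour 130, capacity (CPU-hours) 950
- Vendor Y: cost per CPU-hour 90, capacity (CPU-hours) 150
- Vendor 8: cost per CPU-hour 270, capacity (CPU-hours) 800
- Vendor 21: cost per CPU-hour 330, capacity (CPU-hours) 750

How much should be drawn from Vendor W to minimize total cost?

Use providers in increasing cost order.
Take 1250 from Vendor E at 30 ; need 700 more.
Take 700 from Vendor W at 40 to finish.
Vendor Y, Vendor X, Vendor 12, Vendor 8, Vendor 21: unused.

700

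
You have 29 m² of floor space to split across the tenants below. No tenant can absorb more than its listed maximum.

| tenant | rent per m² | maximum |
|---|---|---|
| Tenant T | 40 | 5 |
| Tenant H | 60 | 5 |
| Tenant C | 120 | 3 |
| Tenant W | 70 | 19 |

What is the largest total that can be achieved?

2070

Rank by rent per m²: Tenant C 120 > Tenant W 70 > Tenant H 60 > Tenant T 40.
Tenant C takes 3 to reach its cap of 3 ; 26 left.
Give Tenant W 19 to hit its cap of 19 ; 7 left.
Give Tenant H 5 to hit its cap of 5 ; 2 left.
Tenant T: +2 (room for 5) → 2. Pool exhausted.
Total = 40×2 + 60×5 + 120×3 + 70×19 = 2070.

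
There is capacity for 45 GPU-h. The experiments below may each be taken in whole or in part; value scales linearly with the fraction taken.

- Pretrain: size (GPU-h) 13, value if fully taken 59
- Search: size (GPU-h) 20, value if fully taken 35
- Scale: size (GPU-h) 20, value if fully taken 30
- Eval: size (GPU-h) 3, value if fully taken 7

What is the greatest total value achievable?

Best value per unit of size first: Pretrain 59/13≈4.54, Eval 7/3≈2.33, Search 35/20≈1.75, Scale 30/20≈1.5.
Pretrain: take in full, 13 GPU-h for value 59 — 32 left.
Take all of Eval (3 GPU-h, value 7) — 29 GPU-h left.
Search: take in full, 20 GPU-h for value 35 — 9 left.
Fill the last 9 GPU-h with part of Scale: 9/20 of it earns 13.5.
Total value = 114.5.

114.5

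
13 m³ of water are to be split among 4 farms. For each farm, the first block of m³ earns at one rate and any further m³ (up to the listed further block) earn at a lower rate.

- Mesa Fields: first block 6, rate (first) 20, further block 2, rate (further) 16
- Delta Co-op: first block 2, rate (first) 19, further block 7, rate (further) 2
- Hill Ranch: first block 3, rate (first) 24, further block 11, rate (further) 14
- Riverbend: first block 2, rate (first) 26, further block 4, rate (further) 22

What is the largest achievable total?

292

Treat each block as its own option and order by rate: Riverbend/T1 26 > Hill Ranch/T1 24 > Riverbend/T2 22 > Mesa Fields/T1 20 > Delta Co-op/T1 19 > Mesa Fields/T2 16 > Hill Ranch/T2 14 > Delta Co-op/T2 2.
Riverbend T1 at 26: fill all 2 — 11 left.
Fill Hill Ranch T1 block (3 at 24) — 8 left.
Riverbend/T2 (22): +4 — 4 left.
Mesa Fields T1 at 20: only 4 left, fill 4.
Total = 26×2 + 24×3 + 22×4 + 20×4 = 292.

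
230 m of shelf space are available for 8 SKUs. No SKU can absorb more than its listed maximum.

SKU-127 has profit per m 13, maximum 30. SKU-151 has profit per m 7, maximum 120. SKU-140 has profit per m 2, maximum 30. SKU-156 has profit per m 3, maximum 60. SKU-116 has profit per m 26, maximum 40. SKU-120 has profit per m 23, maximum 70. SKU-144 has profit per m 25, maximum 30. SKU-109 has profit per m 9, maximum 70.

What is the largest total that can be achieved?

Rank by profit per m: SKU-116 26 > SKU-144 25 > SKU-120 23 > SKU-127 13 > SKU-109 9 > SKU-151 7 > SKU-156 3 > SKU-140 2.
SKU-116 takes 40 to reach its cap of 40 ; 190 left.
SKU-144: +30 to 30 (cap) ; 160 left.
SKU-120 takes 70 to reach its cap of 70 ; 90 left.
Give SKU-127 30 to hit its cap of 30 ; 60 left.
SKU-109 has room for 70 but only 60 remain, so it gets 60.
Total = 13×30 + 26×40 + 23×70 + 25×30 + 9×60 = 4330.

4330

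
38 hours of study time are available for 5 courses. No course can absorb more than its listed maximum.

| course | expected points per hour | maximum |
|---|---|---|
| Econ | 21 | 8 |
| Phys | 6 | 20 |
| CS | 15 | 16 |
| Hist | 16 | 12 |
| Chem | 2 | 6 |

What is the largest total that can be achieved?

612

Rank by expected points per hour: Econ 21 > Hist 16 > CS 15 > Phys 6 > Chem 2.
Econ: +8 to 8 (cap) ; 30 left.
Give Hist 12 to hit its cap of 12 ; 18 left.
CS takes 16 to reach its cap of 16 ; 2 left.
Phys: +2 (room for 20) → 2. Pool exhausted.
Total = 21×8 + 6×2 + 15×16 + 16×12 = 612.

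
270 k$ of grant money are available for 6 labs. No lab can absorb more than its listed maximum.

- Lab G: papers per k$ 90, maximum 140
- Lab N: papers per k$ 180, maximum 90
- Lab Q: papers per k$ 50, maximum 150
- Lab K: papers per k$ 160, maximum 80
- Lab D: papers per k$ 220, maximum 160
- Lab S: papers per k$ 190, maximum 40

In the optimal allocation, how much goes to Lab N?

Rank by papers per k$: Lab D 220 > Lab S 190 > Lab N 180 > Lab K 160 > Lab G 90 > Lab Q 50.
Lab D takes 160 to reach its cap of 160 ; 110 left.
Give Lab S 40 to hit its cap of 40 ; 70 left.
Lab N has room for 90 but only 70 remain, so it gets 70.

70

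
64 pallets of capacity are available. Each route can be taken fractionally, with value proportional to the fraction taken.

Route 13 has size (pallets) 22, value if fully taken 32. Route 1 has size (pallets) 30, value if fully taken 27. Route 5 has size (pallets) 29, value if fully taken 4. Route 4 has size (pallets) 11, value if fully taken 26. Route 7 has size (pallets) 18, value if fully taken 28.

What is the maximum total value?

97.7

Rank by value-to-size ratio: Route 4 26/11≈2.36, Route 7 28/18≈1.56, Route 13 32/22≈1.45, Route 1 27/30≈0.9, Route 5 4/29≈0.138.
All 11 pallets of Route 4 fit (value 26) → 53 remain.
Route 7: take in full, 18 pallets for value 28 → 35 left.
All 22 pallets of Route 13 fit (value 32) → 13 remain.
Fill the last 13 pallets with part of Route 1: 13/30 of it earns 11.7.
Total value = 97.7.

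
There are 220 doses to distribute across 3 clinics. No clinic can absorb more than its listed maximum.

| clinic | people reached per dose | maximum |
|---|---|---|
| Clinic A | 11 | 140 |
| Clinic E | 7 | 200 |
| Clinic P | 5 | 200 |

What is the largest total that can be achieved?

Order the clinics by people reached per dose: Clinic A 11 > Clinic E 7 > Clinic P 5.
Clinic A takes 140 to reach its cap of 140 ; 80 left.
Clinic E has room for 200 but only 80 remain, so it gets 80.
Total = 11×140 + 7×80 = 2100.

2100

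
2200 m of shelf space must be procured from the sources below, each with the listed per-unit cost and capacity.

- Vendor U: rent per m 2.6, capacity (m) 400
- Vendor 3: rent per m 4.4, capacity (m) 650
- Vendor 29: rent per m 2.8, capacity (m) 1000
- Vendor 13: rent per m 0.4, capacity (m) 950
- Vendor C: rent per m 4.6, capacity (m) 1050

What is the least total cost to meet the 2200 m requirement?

Fill from the cheapest source first.
Vendor 13 at 0.4: take all 950 m — 1250 still needed.
Vendor U at 2.6: take all 400 m — 850 still needed.
Vendor 29 at 2.8: take 850 of its 1000 — requirement met.
Vendor 3, Vendor C: unused.
Cost = 950×0.4 + 400×2.6 + 850×2.8 = 3800.

3800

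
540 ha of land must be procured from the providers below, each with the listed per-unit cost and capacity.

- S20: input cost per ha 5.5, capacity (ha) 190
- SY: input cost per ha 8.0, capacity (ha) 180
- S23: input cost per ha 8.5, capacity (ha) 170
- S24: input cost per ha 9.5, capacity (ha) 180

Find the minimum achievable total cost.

3930

Fill from the cheapest provider first.
Take 190 from S20 at 5.5 — need 350 more.
SY (8.0): use full 180 — 170 ha to go.
Take 170 from S23 at 8.5 — need 0 more.
S24: unused.
Cost = 190×5.5 + 180×8.0 + 170×8.5 = 3930.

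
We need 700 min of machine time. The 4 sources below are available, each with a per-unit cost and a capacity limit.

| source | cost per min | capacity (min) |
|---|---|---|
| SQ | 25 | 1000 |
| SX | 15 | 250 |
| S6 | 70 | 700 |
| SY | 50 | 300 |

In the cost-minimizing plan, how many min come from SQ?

Use sources in increasing cost order.
SX (15): use full 250 — 450 min to go.
Take 450 from SQ at 25 to finish.
SY, S6: unused.

450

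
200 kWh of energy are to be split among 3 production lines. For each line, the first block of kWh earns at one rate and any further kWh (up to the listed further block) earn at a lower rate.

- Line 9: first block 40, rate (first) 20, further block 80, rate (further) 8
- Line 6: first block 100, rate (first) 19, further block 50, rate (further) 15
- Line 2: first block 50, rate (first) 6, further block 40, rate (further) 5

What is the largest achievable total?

3530

Order all 6 blocks by rate: Line 9/T1 20 > Line 6/T1 19 > Line 6/T2 15 > Line 9/T2 8 > Line 2/T1 6 > Line 2/T2 5.
Line 9/T1 (20): +40 — 160 left.
Line 6 T1 at 19: fill all 100 — 60 left.
Line 6/T2 (15): +50 — 10 left.
10 remain; put them into Line 9 T2 at 8.
Total = 20×40 + 19×100 + 15×50 + 8×10 = 3530.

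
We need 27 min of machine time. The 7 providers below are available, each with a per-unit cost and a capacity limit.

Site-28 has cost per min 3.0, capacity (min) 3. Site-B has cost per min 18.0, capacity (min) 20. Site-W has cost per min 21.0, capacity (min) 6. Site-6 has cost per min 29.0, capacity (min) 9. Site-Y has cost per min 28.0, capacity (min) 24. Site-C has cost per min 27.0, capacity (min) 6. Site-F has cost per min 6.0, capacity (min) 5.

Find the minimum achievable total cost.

381

Fill from the cheapest provider first.
Site-28 at 3.0: take all 3 min ; 24 still needed.
Take 5 from Site-F at 6.0 ; need 19 more.
Take 19 from Site-B at 18.0 to finish.
Site-W, Site-C, Site-Y, Site-6: unused.
Cost = 3×3.0 + 5×6.0 + 19×18.0 = 381.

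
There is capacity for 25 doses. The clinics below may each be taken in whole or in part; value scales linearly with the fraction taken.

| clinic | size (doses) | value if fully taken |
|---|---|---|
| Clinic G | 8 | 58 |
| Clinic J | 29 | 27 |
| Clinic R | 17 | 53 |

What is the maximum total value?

Sort by value density: Clinic G 58/8≈7.25, Clinic R 53/17≈3.12, Clinic J 27/29≈0.931.
Clinic G: take in full, 8 doses for value 58 ; 17 left.
Take all of Clinic R (17 doses, value 53) ; 0 doses left.
Total value = 111.

111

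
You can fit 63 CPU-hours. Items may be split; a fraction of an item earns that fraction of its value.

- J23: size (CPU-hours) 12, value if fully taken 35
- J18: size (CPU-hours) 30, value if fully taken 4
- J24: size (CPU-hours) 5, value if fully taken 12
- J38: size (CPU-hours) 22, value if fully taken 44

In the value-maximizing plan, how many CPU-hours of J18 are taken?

24

Rank by value-to-size ratio: J23 35/12≈2.92, J24 12/5≈2.4, J38 44/22≈2, J18 4/30≈0.133.
Take all of J23 (12 CPU-hours, value 35) → 51 CPU-hours left.
Take all of J24 (5 CPU-hours, value 12) → 46 CPU-hours left.
J38: take in full, 22 CPU-hours for value 44 → 24 left.
24 CPU-hours left: a 24/30 share of J18 gives 4×24/30 = 3.2.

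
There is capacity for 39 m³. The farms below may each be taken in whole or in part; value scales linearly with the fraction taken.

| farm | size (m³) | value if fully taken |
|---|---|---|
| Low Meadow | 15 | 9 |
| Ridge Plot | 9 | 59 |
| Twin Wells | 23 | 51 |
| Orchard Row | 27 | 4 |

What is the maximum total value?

Best value per unit of size first: Ridge Plot 59/9≈6.56, Twin Wells 51/23≈2.22, Low Meadow 9/15≈0.6, Orchard Row 4/27≈0.148.
Ridge Plot: take in full, 9 m³ for value 59 ; 30 left.
Take all of Twin Wells (23 m³, value 51) ; 7 m³ left.
Only 7 m³ remain; take 7/15 of Low Meadow for value 9×7/15 = 4.2.
Total value = 114.2.

114.2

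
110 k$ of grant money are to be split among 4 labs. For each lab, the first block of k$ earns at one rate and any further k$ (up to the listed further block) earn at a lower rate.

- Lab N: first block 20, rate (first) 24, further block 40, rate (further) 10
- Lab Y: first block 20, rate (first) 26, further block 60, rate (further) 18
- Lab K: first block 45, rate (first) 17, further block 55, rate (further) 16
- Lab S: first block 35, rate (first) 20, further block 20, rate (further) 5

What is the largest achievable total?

Order all 8 blocks by rate: Lab Y/first 26 > Lab N/first 24 > Lab S/first 20 > Lab Y/second 18 > Lab K/first 17 > Lab K/second 16 > Lab N/second 10 > Lab S/second 5.
Fill Lab Y first block (20 at 26) — 90 left.
Fill Lab N first block (20 at 24) — 70 left.
Lab S/first (20): +35 — 35 left.
Lab Y/second: +35 of 60 at 18; pool empty.
Total = 26×20 + 24×20 + 20×35 + 18×35 = 2330.

2330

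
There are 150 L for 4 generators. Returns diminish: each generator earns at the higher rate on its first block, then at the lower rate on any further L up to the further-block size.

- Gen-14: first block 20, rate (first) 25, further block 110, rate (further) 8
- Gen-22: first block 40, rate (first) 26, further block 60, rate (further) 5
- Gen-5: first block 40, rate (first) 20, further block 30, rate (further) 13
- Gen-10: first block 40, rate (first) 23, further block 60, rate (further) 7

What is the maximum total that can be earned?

3390

Rank every tier by rate: Gen-22/tier1 26 > Gen-14/tier1 25 > Gen-10/tier1 23 > Gen-5/tier1 20 > Gen-5/tier2 13 > Gen-14/tier2 8 > Gen-10/tier2 7 > Gen-22/tier2 5.
Gen-22/tier1 (26): +40 → 110 left.
Gen-14 tier1 at 25: fill all 20 → 90 left.
Gen-10/tier1 (23): +40 → 50 left.
Gen-5/tier1 (20): +40 → 10 left.
Gen-5/tier2: +10 of 30 at 13; pool empty.
Total = 26×40 + 25×20 + 23×40 + 20×40 + 13×10 = 3390.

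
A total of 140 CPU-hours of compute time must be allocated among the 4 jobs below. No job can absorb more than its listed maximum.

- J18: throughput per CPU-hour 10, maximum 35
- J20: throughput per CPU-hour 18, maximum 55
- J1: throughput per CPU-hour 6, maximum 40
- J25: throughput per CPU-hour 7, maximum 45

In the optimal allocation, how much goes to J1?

5

Rank by throughput per CPU-hour: J20 18 > J18 10 > J25 7 > J1 6.
J20: +55 to 55 (cap) — 85 left.
J18: +35 to 35 (cap) — 50 left.
J25: +45 to 45 (cap) — 5 left.
Only 5 left; J1 takes them to reach 5.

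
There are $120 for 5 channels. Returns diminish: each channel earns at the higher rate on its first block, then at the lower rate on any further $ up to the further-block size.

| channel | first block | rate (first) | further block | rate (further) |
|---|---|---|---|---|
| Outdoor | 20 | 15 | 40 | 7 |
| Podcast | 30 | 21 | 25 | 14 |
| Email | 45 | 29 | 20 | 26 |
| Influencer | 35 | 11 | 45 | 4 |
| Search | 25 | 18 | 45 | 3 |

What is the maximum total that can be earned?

2905

Treat each block as its own option and order by rate: Email/T1 29 > Email/T2 26 > Podcast/T1 21 > Search/T1 18 > Outdoor/T1 15 > Podcast/T2 14 > Influencer/T1 11 > Outdoor/T2 7 > Influencer/T2 4 > Search/T2 3.
Email/T1 (29): +45 ; 75 left.
Email/T2 (26): +20 ; 55 left.
Podcast/T1 (21): +30 ; 25 left.
Search/T1 (18): +25 ; 0 left.
Total = 29×45 + 26×20 + 21×30 + 18×25 = 2905.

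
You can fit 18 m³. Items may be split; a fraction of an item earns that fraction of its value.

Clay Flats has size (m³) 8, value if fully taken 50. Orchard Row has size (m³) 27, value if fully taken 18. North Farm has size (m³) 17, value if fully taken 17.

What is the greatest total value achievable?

Best value per unit of size first: Clay Flats 50/8≈6.25, North Farm 17/17≈1, Orchard Row 18/27≈0.667.
Clay Flats: take in full, 8 m³ for value 50 ; 10 left.
10 m³ left: a 10/17 share of North Farm gives 17×10/17 = 10.
Total value = 60.

60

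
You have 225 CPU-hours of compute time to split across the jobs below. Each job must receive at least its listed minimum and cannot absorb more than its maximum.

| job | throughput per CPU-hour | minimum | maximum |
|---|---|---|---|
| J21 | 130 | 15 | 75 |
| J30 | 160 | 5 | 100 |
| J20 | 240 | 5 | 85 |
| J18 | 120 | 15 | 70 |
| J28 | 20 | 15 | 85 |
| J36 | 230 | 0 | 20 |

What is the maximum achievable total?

41050

Meeting every minimum uses 15+5+5+15+15+0 = 55 CPU-hours, leaving 170.
Highest throughput per CPU-hour first: J20 240 > J36 230 > J30 160 > J21 130 > J18 120 > J28 20.
J20 takes 80 more to reach its cap of 85 → 90 left.
J36 takes 20 more to reach its cap of 20 → 70 left.
J30 has room for 95 more but only 70 remain, so it gets 75.
Total = 130×15 + 160×75 + 240×85 + 120×15 + 20×15 + 230×20 = 41050.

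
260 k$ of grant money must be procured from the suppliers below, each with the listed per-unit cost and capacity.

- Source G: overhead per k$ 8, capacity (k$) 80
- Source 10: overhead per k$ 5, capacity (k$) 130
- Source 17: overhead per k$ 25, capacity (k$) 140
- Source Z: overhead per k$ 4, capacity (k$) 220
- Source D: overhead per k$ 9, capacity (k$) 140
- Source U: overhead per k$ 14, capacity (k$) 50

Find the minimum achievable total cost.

1080

Fill from the cheapest supplier first.
Source Z (4): use full 220 → 40 k$ to go.
Take 40 from Source 10 at 5 to finish.
Source G, Source D, Source U, Source 17: unused.
Cost = 220×4 + 40×5 = 1080.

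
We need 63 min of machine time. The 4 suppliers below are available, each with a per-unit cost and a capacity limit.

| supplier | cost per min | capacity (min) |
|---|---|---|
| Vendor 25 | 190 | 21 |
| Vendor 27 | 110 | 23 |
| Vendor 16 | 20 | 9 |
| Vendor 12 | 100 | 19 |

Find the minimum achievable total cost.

Fill from the cheapest supplier first.
Vendor 16 at 20: take all 9 min ; 54 still needed.
Take 19 from Vendor 12 at 100 ; need 35 more.
Vendor 27 (110): use full 23 ; 12 min to go.
Take 12 from Vendor 25 at 190 to finish.
Cost = 9×20 + 19×100 + 23×110 + 12×190 = 6890.

6890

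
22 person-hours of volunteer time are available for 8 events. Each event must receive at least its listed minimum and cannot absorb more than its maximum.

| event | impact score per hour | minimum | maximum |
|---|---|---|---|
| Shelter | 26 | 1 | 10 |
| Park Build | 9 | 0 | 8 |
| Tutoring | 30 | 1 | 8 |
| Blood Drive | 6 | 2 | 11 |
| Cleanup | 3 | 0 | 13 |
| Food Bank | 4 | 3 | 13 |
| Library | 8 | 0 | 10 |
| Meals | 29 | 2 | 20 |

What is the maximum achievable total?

Meeting every minimum uses 1+0+1+2+0+3+0+2 = 9 person-hours, leaving 13.
Highest impact score per hour first: Tutoring 30 > Meals 29 > Shelter 26 > Park Build 9 > Library 8 > Blood Drive 6 > Food Bank 4 > Cleanup 3.
Tutoring takes 7 more to reach its cap of 8 — 6 left.
Meals: +6 (room for 18) → 8. Pool exhausted.
Total = 26×1 + 30×8 + 6×2 + 4×3 + 29×8 = 522.

522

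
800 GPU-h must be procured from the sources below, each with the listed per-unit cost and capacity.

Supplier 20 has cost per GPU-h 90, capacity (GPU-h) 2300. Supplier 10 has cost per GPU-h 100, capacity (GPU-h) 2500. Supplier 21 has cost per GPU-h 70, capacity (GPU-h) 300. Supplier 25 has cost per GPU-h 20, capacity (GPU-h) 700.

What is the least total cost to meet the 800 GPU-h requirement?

21000

Use sources in increasing cost order.
Supplier 25 (20): use full 700 ; 100 GPU-h to go.
Supplier 21 at 70: take 100 of its 300 ; requirement met.
Supplier 20, Supplier 10: unused.
Cost = 700×20 + 100×70 = 21000.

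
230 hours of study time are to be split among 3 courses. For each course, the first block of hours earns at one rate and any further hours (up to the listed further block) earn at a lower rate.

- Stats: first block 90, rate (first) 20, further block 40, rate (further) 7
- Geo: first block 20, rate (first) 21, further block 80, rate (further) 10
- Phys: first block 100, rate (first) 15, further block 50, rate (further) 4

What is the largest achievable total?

Order all 6 blocks by rate: Geo/T1 21 > Stats/T1 20 > Phys/T1 15 > Geo/T2 10 > Stats/T2 7 > Phys/T2 4.
Fill Geo T1 block (20 at 21) — 210 left.
Fill Stats T1 block (90 at 20) — 120 left.
Fill Phys T1 block (100 at 15) — 20 left.
Geo/T2: +20 of 80 at 10; pool empty.
Total = 21×20 + 20×90 + 15×100 + 10×20 = 3920.

3920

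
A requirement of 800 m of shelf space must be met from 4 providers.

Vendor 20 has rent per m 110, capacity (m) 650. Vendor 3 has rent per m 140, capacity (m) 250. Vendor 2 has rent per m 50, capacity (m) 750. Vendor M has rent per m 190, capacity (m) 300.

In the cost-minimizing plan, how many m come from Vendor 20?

50

Cheapest first:
Vendor 2 (50): use full 750 — 50 m to go.
Vendor 20 at 110: take 50 of its 650 — requirement met.
Vendor 3, Vendor M: unused.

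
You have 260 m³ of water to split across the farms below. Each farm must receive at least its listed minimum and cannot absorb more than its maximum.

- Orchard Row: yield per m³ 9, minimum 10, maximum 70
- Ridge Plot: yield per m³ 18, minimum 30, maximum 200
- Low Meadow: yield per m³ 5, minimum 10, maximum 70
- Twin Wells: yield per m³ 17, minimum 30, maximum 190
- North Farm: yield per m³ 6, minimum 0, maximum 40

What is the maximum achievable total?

4420

Meeting every minimum uses 10+30+10+30+0 = 80 m³, leaving 180.
Highest yield per m³ first: Ridge Plot 18 > Twin Wells 17 > Orchard Row 9 > North Farm 6 > Low Meadow 5.
Ridge Plot: +170 to 200 (cap) → 10 left.
Twin Wells: +10 (room for 160) → 40. Pool exhausted.
Total = 9×10 + 18×200 + 5×10 + 17×40 = 4420.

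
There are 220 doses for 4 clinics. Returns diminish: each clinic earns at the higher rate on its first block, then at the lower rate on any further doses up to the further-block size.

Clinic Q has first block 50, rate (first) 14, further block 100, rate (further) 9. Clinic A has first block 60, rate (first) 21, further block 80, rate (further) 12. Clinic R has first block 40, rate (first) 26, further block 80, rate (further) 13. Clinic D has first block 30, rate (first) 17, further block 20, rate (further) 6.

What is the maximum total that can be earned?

Order all 8 blocks by rate: Clinic R/tier1 26 > Clinic A/tier1 21 > Clinic D/tier1 17 > Clinic Q/tier1 14 > Clinic R/tier2 13 > Clinic A/tier2 12 > Clinic Q/tier2 9 > Clinic D/tier2 6.
Fill Clinic R tier1 block (40 at 26) → 180 left.
Clinic A/tier1 (21): +60 → 120 left.
Clinic D/tier1 (17): +30 → 90 left.
Fill Clinic Q tier1 block (50 at 14) → 40 left.
Clinic R/tier2: +40 of 80 at 13; pool empty.
Total = 26×40 + 21×60 + 17×30 + 14×50 + 13×40 = 4030.

4030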